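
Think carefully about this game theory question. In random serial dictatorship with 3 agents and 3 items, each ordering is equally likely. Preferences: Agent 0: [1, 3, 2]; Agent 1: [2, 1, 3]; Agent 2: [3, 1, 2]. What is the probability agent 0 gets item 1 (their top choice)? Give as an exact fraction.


Step 1: Agent 0 wants item 1
Step 2: There are 6 possible orderings of agents
Step 3: In 6 orderings, agent 0 gets item 1
Step 4: Probability = 6/6 = 1

1


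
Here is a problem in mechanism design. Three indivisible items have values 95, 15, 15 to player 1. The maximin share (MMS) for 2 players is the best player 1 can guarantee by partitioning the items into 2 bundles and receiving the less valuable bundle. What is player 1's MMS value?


Step 1: Item values = 95, 15, 15
Step 2: Enumerate all 2-bundle partitions and take the smaller bundle:
  Partition 1: {95} vs {15,15} -> bundles 95, 30; min = 30
  Partition 2: {15} vs {95,15} -> bundles 15, 110; min = 15
  Partition 3: {15} vs {95,15} -> bundles 15, 110; min = 15
Step 3: MMS = max(30, 15, 15) = 30

30


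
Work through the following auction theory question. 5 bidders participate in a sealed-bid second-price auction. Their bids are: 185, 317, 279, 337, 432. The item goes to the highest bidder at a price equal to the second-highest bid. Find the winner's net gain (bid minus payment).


Step 1: Sort bids in descending order: 432, 337, 317, 279, 185
Step 2: The winning bid is the highest: 432
Step 3: The payment equals the second-highest bid: 337
Step 4: Surplus = winner's bid - payment = 432 - 337 = 95

95


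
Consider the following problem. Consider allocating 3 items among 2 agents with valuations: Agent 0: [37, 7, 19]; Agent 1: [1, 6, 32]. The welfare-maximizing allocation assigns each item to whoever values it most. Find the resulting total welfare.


Step 1: For each item, find the maximum value among all agents.
Step 2: Item 0 -> Agent 0 (value 37)
Step 3: Item 1 -> Agent 0 (value 7)
Step 4: Item 2 -> Agent 1 (value 32)
Step 5: Total welfare = 37 + 7 + 32 = 76

76


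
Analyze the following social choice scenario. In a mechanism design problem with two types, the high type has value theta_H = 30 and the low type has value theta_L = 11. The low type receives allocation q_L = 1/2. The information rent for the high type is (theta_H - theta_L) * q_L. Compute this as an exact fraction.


Step 1: theta_H - theta_L = 30 - 11 = 19
Step 2: Information rent = (theta_H - theta_L) * q_L
Step 3: = 19 * 1/2
Step 4: = 19/2

19/2


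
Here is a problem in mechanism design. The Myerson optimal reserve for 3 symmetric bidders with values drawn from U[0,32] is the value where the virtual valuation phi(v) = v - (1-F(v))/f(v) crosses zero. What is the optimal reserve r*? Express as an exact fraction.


Step 1: For U[0,32], F(v) = v/32 and f(v) = 1/32
Step 2: phi(v) = v - (1 - v/32)/(1/32) = v - (32 - v) = 2v - 32
Step 3: Set phi(r*) = 0: 2r* - 32 = 0
Step 4: r* = 32/2 = 16 (the number of bidders n = 3 does not enter)

16


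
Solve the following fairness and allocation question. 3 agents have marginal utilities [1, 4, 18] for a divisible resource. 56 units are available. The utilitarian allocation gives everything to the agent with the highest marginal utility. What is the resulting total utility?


Step 1: The marginal utilities are [1, 4, 18]
Step 2: The highest marginal utility is 18
Step 3: All 56 units go to that agent
Step 4: Total utility = 18 * 56 = 1008

1008


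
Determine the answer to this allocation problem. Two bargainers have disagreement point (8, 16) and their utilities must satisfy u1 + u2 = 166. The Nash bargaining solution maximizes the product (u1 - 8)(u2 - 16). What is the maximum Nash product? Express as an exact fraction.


Step 1: The Nash solution splits surplus symmetrically above the disagreement point
Step 2: u1 = (total + d1 - d2)/2 = (166 + 8 - 16)/2 = 79
Step 3: u2 = (total - d1 + d2)/2 = (166 - 8 + 16)/2 = 87
Step 4: Nash product = (79 - 8) * (87 - 16)
Step 5: = 71 * 71 = 5041

5041


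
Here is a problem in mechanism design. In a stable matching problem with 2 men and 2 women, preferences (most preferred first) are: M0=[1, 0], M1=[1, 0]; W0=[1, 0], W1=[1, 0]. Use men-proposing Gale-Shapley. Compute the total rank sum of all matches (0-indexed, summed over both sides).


Step 1: Run Gale-Shapley (men propose, women hold best offer):
  M0 proposes to W1; she accepts
  M1 proposes to W1; she switches from M0
  M0 proposes to W0; she accepts
Step 2: Final matching: W0-M0, W1-M1
Step 3: 0-indexed ranks (man's rank of his match, then woman's): 1 + 1 + 0 + 0
Step 4: Total rank sum = 2

2


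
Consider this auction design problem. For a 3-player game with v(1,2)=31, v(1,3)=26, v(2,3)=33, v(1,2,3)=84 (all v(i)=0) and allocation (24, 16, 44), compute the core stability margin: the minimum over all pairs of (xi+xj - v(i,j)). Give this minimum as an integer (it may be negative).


Step 1: Slack for coalition (1,2): x1+x2 - v12 = 40 - 31 = 9
Step 2: Slack for coalition (1,3): x1+x3 - v13 = 68 - 26 = 42
Step 3: Slack for coalition (2,3): x2+x3 - v23 = 60 - 33 = 27
Step 4: Minimum slack = min(9, 42, 27) = 9, attained by (1,2); no pair can gain by deviating, so the allocation is in the core

9


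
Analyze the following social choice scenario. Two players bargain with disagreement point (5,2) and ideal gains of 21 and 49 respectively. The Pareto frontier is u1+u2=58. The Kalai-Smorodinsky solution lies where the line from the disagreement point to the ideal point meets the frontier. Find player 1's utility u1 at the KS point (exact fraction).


Step 1: At the KS point, (u1-d1)/r1 = (u2-d2)/r2 = t and u1+u2 = 58
Step 2: u1 = d1 + r1*t and u2 = d2 + r2*t, so (d1 + r1*t) + (d2 + r2*t) = 58
Step 3: t = (58 - 5 - 2)/(21 + 49) = 51/70
Step 4: u1 = d1 + r1*t = 5 + 21 * 51/70 = 203/10
Step 5: (Check: u2 = d2 + r2*t = 377/10; u1+u2 = 203/10 + 377/10 = 58, on the frontier.)

203/10


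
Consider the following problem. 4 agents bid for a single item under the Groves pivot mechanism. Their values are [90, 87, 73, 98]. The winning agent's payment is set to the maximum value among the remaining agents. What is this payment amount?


Step 1: The efficient winner is agent 3 with value 98
Step 2: Other agents' values: [90, 87, 73]
Step 3: Pivot payment = max(others) = 90
Step 4: The winner pays 90

90


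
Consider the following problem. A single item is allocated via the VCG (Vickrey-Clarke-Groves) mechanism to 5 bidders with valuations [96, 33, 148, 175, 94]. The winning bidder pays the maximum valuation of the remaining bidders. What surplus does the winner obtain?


Step 1: The winner is the agent with the highest value: agent 3 with value 175
Step 2: Values of other agents: [96, 33, 148, 94]
Step 3: VCG payment = max of others' values = 148
Step 4: Surplus = 175 - 148 = 27

27


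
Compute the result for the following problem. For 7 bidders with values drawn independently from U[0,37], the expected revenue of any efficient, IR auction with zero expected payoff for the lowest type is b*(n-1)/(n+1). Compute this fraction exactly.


Step 1: By Revenue Equivalence, expected revenue = b*(n-1)/(n+1)
Step 2: Substituting n = 7, b = 37
Step 3: Revenue = 37*(7-1)/(7+1) = 37*6/8
Step 4: Revenue = 222/8 = 111/4

111/4


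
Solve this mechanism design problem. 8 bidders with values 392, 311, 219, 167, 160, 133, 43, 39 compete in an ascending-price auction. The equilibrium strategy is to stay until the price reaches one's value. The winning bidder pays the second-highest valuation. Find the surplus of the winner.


Step 1: Identify the highest value: 392
Step 2: Identify the second-highest value: 311
Step 3: The final price = second-highest value = 311
Step 4: Surplus = 392 - 311 = 81

81


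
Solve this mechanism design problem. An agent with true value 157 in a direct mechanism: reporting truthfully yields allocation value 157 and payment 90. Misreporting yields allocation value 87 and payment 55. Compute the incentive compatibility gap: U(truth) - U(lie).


Step 1: U(truth) = value - payment = 157 - 90 = 67
Step 2: U(lie) = allocation - payment = 87 - 55 = 32
Step 3: IC gap = 67 - 32 = 35

35


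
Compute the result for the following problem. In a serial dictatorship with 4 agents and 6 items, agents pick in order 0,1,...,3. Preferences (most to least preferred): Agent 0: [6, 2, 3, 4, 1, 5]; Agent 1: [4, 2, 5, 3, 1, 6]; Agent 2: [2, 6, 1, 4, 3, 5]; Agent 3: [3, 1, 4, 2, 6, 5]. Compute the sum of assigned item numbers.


Step 1: Agent 0 picks item 6
Step 2: Agent 1 picks item 4
Step 3: Agent 2 picks item 2
Step 4: Agent 3 picks item 3
Step 5: Sum = 6 + 4 + 2 + 3 = 15

15


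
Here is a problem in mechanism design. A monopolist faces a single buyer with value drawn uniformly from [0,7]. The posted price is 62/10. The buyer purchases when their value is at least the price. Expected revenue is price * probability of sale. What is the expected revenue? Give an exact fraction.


Step 1: Posted price r = 31/5, value support [0,7]
Step 2: P(v >= r) = (7 - 31/5)/7 = 4/35
Step 3: Expected revenue = r * P(v >= r) = 31/5 * 4/35
Step 4: Revenue = 124/175

124/175


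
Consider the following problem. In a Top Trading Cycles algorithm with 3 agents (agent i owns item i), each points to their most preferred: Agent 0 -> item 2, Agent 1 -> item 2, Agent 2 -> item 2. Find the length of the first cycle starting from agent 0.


Step 1: Trace the pointer graph from agent 0: 0 -> 2 -> 2
Step 2: A cycle is detected when we revisit agent 2
Step 3: The cycle is: 2 -> 2
Step 4: Cycle length = 1

1


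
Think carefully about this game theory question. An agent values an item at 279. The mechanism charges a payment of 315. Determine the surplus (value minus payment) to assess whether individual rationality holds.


Step 1: Surplus = value - payment = 279 - 315 = -36
Step 2: IR is violated (surplus < 0)

-36


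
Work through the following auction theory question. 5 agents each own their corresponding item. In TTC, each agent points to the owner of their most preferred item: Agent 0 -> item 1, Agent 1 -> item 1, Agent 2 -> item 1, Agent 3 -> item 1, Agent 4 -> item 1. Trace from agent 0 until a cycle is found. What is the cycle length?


Step 1: Trace the pointer graph from agent 0: 0 -> 1 -> 1
Step 2: A cycle is detected when we revisit agent 1
Step 3: The cycle is: 1 -> 1
Step 4: Cycle length = 1

1


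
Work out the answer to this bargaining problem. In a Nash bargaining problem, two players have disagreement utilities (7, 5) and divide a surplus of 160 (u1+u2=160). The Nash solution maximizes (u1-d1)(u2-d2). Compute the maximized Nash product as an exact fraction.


Step 1: The Nash solution splits surplus symmetrically above the disagreement point
Step 2: u1 = (total + d1 - d2)/2 = (160 + 7 - 5)/2 = 81
Step 3: u2 = (total - d1 + d2)/2 = (160 - 7 + 5)/2 = 79
Step 4: Nash product = (81 - 7) * (79 - 5)
Step 5: = 74 * 74 = 5476

5476


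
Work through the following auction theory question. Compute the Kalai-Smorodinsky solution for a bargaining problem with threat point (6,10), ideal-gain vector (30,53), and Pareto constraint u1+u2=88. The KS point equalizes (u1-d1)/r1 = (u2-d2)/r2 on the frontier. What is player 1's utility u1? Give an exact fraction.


Step 1: At the KS point, (u1-d1)/r1 = (u2-d2)/r2 = t and u1+u2 = 88
Step 2: u1 = d1 + r1*t and u2 = d2 + r2*t, so (d1 + r1*t) + (d2 + r2*t) = 88
Step 3: t = (88 - 6 - 10)/(30 + 53) = 72/83
Step 4: u1 = d1 + r1*t = 6 + 30 * 72/83 = 2658/83
Step 5: (Check: u2 = d2 + r2*t = 4646/83; u1+u2 = 2658/83 + 4646/83 = 88, on the frontier.)

2658/83


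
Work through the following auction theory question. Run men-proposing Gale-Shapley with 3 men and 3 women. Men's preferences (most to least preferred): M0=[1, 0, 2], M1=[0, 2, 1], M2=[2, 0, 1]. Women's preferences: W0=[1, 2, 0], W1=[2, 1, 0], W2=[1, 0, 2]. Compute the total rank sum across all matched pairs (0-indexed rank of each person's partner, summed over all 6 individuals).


Step 1: Run Gale-Shapley (men propose, women hold best offer):
  M0 proposes to W1; she accepts
  M1 proposes to W0; she accepts
  M2 proposes to W2; she accepts
Step 2: Final matching: W0-M1, W1-M0, W2-M2
Step 3: 0-indexed ranks (man's rank of his match, then woman's): 0 + 0 + 0 + 2 + 0 + 2
Step 4: Total rank sum = 4

4


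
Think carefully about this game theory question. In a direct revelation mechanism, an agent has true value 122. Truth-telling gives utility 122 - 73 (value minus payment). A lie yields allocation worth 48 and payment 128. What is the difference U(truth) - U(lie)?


Step 1: U(truth) = value - payment = 122 - 73 = 49
Step 2: U(lie) = allocation - payment = 48 - 128 = -80
Step 3: IC gap = 49 - (-80) = 129

129


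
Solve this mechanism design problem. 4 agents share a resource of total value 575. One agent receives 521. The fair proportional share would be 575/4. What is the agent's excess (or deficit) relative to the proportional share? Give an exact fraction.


Step 1: Proportional share = 575/4
Step 2: Agent's actual allocation = 521
Step 3: Excess = 521 - 575/4 = 1509/4

1509/4


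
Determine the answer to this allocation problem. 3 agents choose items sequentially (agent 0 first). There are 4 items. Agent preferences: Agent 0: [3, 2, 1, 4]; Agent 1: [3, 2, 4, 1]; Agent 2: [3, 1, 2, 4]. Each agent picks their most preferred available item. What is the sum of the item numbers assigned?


Step 1: Agent 0 picks item 3
Step 2: Agent 1 picks item 2
Step 3: Agent 2 picks item 1
Step 4: Sum = 3 + 2 + 1 = 6

6


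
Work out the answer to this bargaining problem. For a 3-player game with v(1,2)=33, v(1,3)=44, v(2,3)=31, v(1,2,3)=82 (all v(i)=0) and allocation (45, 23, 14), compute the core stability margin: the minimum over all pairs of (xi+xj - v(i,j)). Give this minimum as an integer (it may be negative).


Step 1: Slack for coalition (1,2): x1+x2 - v12 = 68 - 33 = 35
Step 2: Slack for coalition (1,3): x1+x3 - v13 = 59 - 44 = 15
Step 3: Slack for coalition (2,3): x2+x3 - v23 = 37 - 31 = 6
Step 4: Minimum slack = min(35, 15, 6) = 6, attained by (2,3); no pair can gain by deviating, so the allocation is in the core

6


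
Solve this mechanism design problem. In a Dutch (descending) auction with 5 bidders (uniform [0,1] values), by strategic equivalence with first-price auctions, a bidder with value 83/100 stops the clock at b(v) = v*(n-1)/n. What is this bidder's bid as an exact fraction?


Step 1: Dutch auctions are strategically equivalent to first-price auctions
Step 2: The equilibrium bid is b(v) = v*(n-1)/n
Step 3: b = 83/100 * 4/5
Step 4: b = 83/125

83/125


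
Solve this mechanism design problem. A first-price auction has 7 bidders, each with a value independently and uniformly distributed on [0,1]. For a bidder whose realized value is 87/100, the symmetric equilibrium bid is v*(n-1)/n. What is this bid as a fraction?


Step 1: The symmetric BNE bidding function is b(v) = v * (n-1) / n
Step 2: Substitute v = 87/100 and n = 7
Step 3: b = 87/100 * 6/7
Step 4: b = 261/350

261/350


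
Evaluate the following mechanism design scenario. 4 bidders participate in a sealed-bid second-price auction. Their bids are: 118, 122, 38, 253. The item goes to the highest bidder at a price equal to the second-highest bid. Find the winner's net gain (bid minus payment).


Step 1: Sort bids in descending order: 253, 122, 118, 38
Step 2: The winning bid is the highest: 253
Step 3: The payment equals the second-highest bid: 122
Step 4: Surplus = winner's bid - payment = 253 - 122 = 131

131


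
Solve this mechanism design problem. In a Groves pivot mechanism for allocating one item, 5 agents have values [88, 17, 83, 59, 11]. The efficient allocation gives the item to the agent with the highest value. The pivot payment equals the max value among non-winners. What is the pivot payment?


Step 1: The efficient winner is agent 0 with value 88
Step 2: Other agents' values: [17, 83, 59, 11]
Step 3: Pivot payment = max(others) = 83
Step 4: The winner pays 83

83


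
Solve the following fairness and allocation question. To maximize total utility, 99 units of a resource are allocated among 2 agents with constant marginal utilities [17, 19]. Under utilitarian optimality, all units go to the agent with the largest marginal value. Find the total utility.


Step 1: The marginal utilities are [17, 19]
Step 2: The highest marginal utility is 19
Step 3: All 99 units go to that agent
Step 4: Total utility = 19 * 99 = 1881

1881


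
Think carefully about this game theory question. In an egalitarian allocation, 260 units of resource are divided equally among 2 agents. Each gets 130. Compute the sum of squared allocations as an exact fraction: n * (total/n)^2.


Step 1: Each agent's share = 260/2 = 130
Step 2: Square of each share = (130)^2 = 16900
Step 3: Sum of squares = 2 * 16900 = 33800

33800


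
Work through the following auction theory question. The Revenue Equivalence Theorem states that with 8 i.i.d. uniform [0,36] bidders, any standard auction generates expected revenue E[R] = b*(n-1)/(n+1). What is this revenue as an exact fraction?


Step 1: By Revenue Equivalence, expected revenue = b*(n-1)/(n+1)
Step 2: Substituting n = 8, b = 36
Step 3: Revenue = 36*(8-1)/(8+1) = 36*7/9
Step 4: Revenue = 252/9 = 28

28


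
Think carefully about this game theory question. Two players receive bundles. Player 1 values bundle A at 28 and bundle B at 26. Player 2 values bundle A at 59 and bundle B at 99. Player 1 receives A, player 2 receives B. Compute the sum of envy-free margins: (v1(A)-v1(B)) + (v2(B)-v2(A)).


Step 1: Player 1's margin = v1(A) - v1(B) = 28 - 26 = 2
Step 2: Player 2's margin = v2(B) - v2(A) = 99 - 59 = 40
Step 3: Total margin = 2 + 40 = 42

42


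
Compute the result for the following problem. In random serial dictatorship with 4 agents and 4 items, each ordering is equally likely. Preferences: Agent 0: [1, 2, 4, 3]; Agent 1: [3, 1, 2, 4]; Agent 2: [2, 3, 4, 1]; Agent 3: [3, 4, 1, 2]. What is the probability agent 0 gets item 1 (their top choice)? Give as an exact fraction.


Step 1: Agent 0 wants item 1
Step 2: There are 24 possible orderings of agents
Step 3: In 20 orderings, agent 0 gets item 1
Step 4: Probability = 20/24 = 5/6

5/6


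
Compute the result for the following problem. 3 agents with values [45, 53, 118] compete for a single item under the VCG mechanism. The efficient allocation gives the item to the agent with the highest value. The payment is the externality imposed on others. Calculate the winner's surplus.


Step 1: The winner is the agent with the highest value: agent 2 with value 118
Step 2: Values of other agents: [45, 53]
Step 3: VCG payment = max of others' values = 53
Step 4: Surplus = 118 - 53 = 65

65


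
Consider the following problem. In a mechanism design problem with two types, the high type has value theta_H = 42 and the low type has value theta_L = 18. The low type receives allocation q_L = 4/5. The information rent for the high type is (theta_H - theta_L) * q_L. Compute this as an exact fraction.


Step 1: theta_H - theta_L = 42 - 18 = 24
Step 2: Information rent = (theta_H - theta_L) * q_L
Step 3: = 24 * 4/5
Step 4: = 96/5

96/5


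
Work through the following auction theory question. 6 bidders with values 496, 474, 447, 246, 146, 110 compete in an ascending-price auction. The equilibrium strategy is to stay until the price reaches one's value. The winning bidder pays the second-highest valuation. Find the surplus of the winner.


Step 1: Identify the highest value: 496
Step 2: Identify the second-highest value: 474
Step 3: The final price = second-highest value = 474
Step 4: Surplus = 496 - 474 = 22

22


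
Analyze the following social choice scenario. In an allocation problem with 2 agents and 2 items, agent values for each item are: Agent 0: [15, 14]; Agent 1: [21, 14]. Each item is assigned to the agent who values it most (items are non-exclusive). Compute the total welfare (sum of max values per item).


Step 1: For each item, find the maximum value among all agents.
Step 2: Item 0 -> Agent 1 (value 21)
Step 3: Item 1 -> Agent 0 (value 14)
Step 4: Total welfare = 21 + 14 = 35

35


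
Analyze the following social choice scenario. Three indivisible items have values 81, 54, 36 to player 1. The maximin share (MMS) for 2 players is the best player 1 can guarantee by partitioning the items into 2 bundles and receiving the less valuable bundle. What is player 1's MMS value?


Step 1: Item values = 81, 54, 36
Step 2: Enumerate all 2-bundle partitions and take the smaller bundle:
  Partition 1: {81} vs {54,36} -> bundles 81, 90; min = 81
  Partition 2: {54} vs {81,36} -> bundles 54, 117; min = 54
  Partition 3: {36} vs {81,54} -> bundles 36, 135; min = 36
Step 3: MMS = max(81, 54, 36) = 81

81


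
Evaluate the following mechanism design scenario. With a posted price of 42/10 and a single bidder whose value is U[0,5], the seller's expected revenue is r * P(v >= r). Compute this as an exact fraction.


Step 1: Posted price r = 21/5, value support [0,5]
Step 2: P(v >= r) = (5 - 21/5)/5 = 4/25
Step 3: Expected revenue = r * P(v >= r) = 21/5 * 4/25
Step 4: Revenue = 84/125

84/125


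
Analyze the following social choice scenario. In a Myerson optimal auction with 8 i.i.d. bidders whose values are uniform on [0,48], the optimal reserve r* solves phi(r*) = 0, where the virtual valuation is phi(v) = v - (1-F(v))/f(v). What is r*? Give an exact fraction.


Step 1: For U[0,48], F(v) = v/48 and f(v) = 1/48
Step 2: phi(v) = v - (1 - v/48)/(1/48) = v - (48 - v) = 2v - 48
Step 3: Set phi(r*) = 0: 2r* - 48 = 0
Step 4: r* = 48/2 = 24 (the number of bidders n = 8 does not enter)

24


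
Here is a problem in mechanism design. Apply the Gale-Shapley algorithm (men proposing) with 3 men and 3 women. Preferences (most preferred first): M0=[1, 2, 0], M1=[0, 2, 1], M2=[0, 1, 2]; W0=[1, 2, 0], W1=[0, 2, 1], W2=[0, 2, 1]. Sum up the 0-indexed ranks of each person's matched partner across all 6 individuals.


Step 1: Run Gale-Shapley (men propose, women hold best offer):
  M0 proposes to W1; she accepts
  M1 proposes to W0; she accepts
  M2 proposes to W0; rejected
  M2 proposes to W1; rejected
  M2 proposes to W2; she accepts
Step 2: Final matching: W0-M1, W1-M0, W2-M2
Step 3: 0-indexed ranks (man's rank of his match, then woman's): 0 + 0 + 0 + 0 + 2 + 1
Step 4: Total rank sum = 3

3


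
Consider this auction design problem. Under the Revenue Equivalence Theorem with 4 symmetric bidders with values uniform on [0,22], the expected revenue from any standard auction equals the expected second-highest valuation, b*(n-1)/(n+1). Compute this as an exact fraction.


Step 1: By Revenue Equivalence, expected revenue = b*(n-1)/(n+1)
Step 2: Substituting n = 4, b = 22
Step 3: Revenue = 22*(4-1)/(4+1) = 22*3/5
Step 4: Revenue = 66/5

66/5


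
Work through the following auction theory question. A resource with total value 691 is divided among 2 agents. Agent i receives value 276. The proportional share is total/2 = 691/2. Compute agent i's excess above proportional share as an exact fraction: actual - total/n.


Step 1: Proportional share = 691/2
Step 2: Agent's actual allocation = 276
Step 3: Excess = 276 - 691/2 = -139/2

-139/2


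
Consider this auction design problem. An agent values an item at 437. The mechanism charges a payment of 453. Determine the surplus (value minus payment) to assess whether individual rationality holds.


Step 1: Surplus = value - payment = 437 - 453 = -16
Step 2: IR is violated (surplus < 0)

-16


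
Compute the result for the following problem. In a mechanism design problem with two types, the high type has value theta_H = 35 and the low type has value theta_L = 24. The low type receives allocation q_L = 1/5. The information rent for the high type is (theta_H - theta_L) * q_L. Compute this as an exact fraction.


Step 1: theta_H - theta_L = 35 - 24 = 11
Step 2: Information rent = (theta_H - theta_L) * q_L
Step 3: = 11 * 1/5
Step 4: = 11/5

11/5


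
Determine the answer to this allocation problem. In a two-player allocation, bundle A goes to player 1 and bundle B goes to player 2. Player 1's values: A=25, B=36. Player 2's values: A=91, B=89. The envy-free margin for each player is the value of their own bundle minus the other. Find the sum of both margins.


Step 1: Player 1's margin = v1(A) - v1(B) = 25 - 36 = -11
Step 2: Player 2's margin = v2(B) - v2(A) = 89 - 91 = -2
Step 3: Total margin = -11 + -2 = -13

-13


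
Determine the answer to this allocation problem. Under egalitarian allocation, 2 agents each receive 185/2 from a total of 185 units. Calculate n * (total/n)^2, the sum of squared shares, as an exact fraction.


Step 1: Each agent's share = 185/2
Step 2: Square of each share = (185/2)^2 = 34225/4
Step 3: Sum of squares = 2 * 34225/4 = 34225/2

34225/2


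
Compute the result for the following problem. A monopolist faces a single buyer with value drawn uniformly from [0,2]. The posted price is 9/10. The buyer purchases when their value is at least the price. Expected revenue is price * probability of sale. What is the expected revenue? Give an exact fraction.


Step 1: Posted price r = 9/10, value support [0,2]
Step 2: P(v >= r) = (2 - 9/10)/2 = 11/20
Step 3: Expected revenue = r * P(v >= r) = 9/10 * 11/20
Step 4: Revenue = 99/200

99/200


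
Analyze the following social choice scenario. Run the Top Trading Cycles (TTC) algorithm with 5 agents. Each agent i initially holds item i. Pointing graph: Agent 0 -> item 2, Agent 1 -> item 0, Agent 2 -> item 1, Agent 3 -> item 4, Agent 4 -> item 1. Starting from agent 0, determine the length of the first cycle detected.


Step 1: Trace the pointer graph from agent 0: 0 -> 2 -> 1 -> 0
Step 2: A cycle is detected when we revisit agent 0
Step 3: The cycle is: 0 -> 2 -> 1 -> 0
Step 4: Cycle length = 3

3


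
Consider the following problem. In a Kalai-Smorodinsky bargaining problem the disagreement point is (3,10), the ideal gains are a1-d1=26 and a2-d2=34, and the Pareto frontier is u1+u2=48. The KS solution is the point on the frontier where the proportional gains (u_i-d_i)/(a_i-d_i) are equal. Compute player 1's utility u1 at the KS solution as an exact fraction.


Step 1: At the KS point, (u1-d1)/r1 = (u2-d2)/r2 = t and u1+u2 = 48
Step 2: u1 = d1 + r1*t and u2 = d2 + r2*t, so (d1 + r1*t) + (d2 + r2*t) = 48
Step 3: t = (48 - 3 - 10)/(26 + 34) = 35/60 = 7/12
Step 4: u1 = d1 + r1*t = 3 + 26 * 7/12 = 109/6
Step 5: (Check: u2 = d2 + r2*t = 179/6; u1+u2 = 109/6 + 179/6 = 48, on the frontier.)

109/6


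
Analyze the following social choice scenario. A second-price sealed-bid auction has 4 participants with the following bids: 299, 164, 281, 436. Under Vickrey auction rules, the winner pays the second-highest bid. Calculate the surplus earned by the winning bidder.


Step 1: Sort bids in descending order: 436, 299, 281, 164
Step 2: The winning bid is the highest: 436
Step 3: The payment equals the second-highest bid: 299
Step 4: Surplus = winner's bid - payment = 436 - 299 = 137

137


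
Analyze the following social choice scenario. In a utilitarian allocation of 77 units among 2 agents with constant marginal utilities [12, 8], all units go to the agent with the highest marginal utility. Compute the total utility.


Step 1: The marginal utilities are [12, 8]
Step 2: The highest marginal utility is 12
Step 3: All 77 units go to that agent
Step 4: Total utility = 12 * 77 = 924

924


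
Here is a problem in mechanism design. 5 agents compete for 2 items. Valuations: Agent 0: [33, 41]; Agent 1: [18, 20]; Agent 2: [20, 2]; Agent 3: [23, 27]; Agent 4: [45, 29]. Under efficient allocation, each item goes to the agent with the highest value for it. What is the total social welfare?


Step 1: For each item, find the maximum value among all agents.
Step 2: Item 0 -> Agent 4 (value 45)
Step 3: Item 1 -> Agent 0 (value 41)
Step 4: Total welfare = 45 + 41 = 86

86


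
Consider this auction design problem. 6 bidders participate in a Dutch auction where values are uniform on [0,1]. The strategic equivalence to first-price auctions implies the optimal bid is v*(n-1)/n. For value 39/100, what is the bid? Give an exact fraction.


Step 1: Dutch auctions are strategically equivalent to first-price auctions
Step 2: The equilibrium bid is b(v) = v*(n-1)/n
Step 3: b = 39/100 * 5/6
Step 4: b = 13/40

13/40


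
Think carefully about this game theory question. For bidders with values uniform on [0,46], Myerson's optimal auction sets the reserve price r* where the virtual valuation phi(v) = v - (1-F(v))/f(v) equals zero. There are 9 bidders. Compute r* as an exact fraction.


Step 1: For U[0,46], F(v) = v/46 and f(v) = 1/46
Step 2: phi(v) = v - (1 - v/46)/(1/46) = v - (46 - v) = 2v - 46
Step 3: Set phi(r*) = 0: 2r* - 46 = 0
Step 4: r* = 46/2 = 23 (the number of bidders n = 9 does not enter)

23


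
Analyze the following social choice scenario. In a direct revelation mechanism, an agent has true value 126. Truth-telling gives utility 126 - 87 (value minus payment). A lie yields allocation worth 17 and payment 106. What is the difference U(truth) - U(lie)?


Step 1: U(truth) = value - payment = 126 - 87 = 39
Step 2: U(lie) = allocation - payment = 17 - 106 = -89
Step 3: IC gap = 39 - (-89) = 128

128


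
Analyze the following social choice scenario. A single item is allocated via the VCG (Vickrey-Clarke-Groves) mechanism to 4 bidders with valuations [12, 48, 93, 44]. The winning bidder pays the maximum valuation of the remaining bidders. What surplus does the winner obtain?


Step 1: The winner is the agent with the highest value: agent 2 with value 93
Step 2: Values of other agents: [12, 48, 44]
Step 3: VCG payment = max of others' values = 48
Step 4: Surplus = 93 - 48 = 45

45


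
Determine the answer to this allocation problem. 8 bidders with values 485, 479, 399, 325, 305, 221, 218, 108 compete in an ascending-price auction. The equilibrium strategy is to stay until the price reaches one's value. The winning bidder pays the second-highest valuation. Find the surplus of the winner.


Step 1: Identify the highest value: 485
Step 2: Identify the second-highest value: 479
Step 3: The final price = second-highest value = 479
Step 4: Surplus = 485 - 479 = 6

6


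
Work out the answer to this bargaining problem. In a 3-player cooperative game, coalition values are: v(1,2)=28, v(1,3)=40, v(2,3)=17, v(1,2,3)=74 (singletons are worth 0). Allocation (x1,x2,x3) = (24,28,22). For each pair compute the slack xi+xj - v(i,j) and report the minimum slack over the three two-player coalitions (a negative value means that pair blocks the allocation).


Step 1: Slack for coalition (1,2): x1+x2 - v12 = 52 - 28 = 24
Step 2: Slack for coalition (1,3): x1+x3 - v13 = 46 - 40 = 6
Step 3: Slack for coalition (2,3): x2+x3 - v23 = 50 - 17 = 33
Step 4: Minimum slack = min(24, 6, 33) = 6, attained by (1,3); no pair can gain by deviating, so the allocation is in the core

6


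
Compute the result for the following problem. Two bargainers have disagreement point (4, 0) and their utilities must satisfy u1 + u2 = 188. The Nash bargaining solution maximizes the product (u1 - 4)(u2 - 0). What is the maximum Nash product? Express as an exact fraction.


Step 1: The Nash solution splits surplus symmetrically above the disagreement point
Step 2: u1 = (total + d1 - d2)/2 = (188 + 4 - 0)/2 = 96
Step 3: u2 = (total - d1 + d2)/2 = (188 - 4 + 0)/2 = 92
Step 4: Nash product = (96 - 4) * (92 - 0)
Step 5: = 92 * 92 = 8464

8464


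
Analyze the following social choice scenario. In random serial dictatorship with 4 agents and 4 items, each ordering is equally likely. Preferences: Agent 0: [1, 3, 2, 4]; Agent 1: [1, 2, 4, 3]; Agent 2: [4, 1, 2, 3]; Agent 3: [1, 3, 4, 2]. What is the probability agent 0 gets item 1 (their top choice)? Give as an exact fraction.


Step 1: Agent 0 wants item 1
Step 2: There are 24 possible orderings of agents
Step 3: In 8 orderings, agent 0 gets item 1
Step 4: Probability = 8/24 = 1/3

1/3


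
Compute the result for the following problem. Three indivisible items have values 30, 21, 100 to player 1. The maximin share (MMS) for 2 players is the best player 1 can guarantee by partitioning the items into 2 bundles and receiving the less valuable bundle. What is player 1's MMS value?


Step 1: Item values = 30, 21, 100
Step 2: Enumerate all 2-bundle partitions and take the smaller bundle:
  Partition 1: {30} vs {21,100} -> bundles 30, 121; min = 30
  Partition 2: {21} vs {30,100} -> bundles 21, 130; min = 21
  Partition 3: {100} vs {30,21} -> bundles 100, 51; min = 51
Step 3: MMS = max(30, 21, 51) = 51

51


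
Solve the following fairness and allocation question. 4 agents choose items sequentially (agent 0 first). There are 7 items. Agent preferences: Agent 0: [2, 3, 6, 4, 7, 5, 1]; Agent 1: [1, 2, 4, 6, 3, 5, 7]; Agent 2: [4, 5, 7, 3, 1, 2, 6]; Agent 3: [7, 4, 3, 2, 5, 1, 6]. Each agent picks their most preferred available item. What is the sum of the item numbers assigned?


Step 1: Agent 0 picks item 2
Step 2: Agent 1 picks item 1
Step 3: Agent 2 picks item 4
Step 4: Agent 3 picks item 7
Step 5: Sum = 2 + 1 + 4 + 7 = 14

14


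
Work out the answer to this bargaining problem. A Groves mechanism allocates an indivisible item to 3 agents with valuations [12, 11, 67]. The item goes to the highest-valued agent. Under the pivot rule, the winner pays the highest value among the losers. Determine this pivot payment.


Step 1: The efficient winner is agent 2 with value 67
Step 2: Other agents' values: [12, 11]
Step 3: Pivot payment = max(others) = 12
Step 4: The winner pays 12

12


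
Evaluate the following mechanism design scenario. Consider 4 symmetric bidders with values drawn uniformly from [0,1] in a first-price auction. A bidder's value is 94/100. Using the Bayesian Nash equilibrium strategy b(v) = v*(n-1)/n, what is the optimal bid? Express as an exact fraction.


Step 1: The symmetric BNE bidding function is b(v) = v * (n-1) / n
Step 2: Substitute v = 47/50 and n = 4
Step 3: b = 47/50 * 3/4
Step 4: b = 141/200

141/200


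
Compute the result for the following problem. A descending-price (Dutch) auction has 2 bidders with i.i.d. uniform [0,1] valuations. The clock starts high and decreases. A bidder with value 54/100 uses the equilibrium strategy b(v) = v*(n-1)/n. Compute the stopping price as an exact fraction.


Step 1: Dutch auctions are strategically equivalent to first-price auctions
Step 2: The equilibrium bid is b(v) = v*(n-1)/n
Step 3: b = 27/50 * 1/2
Step 4: b = 27/100

27/100


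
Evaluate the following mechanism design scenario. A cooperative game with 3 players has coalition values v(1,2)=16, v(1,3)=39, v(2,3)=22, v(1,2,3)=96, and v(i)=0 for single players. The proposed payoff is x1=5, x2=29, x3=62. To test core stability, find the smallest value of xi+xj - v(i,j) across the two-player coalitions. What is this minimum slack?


Step 1: Slack for coalition (1,2): x1+x2 - v12 = 34 - 16 = 18
Step 2: Slack for coalition (1,3): x1+x3 - v13 = 67 - 39 = 28
Step 3: Slack for coalition (2,3): x2+x3 - v23 = 91 - 22 = 69
Step 4: Minimum slack = min(18, 28, 69) = 18, attained by (1,2); no pair can gain by deviating, so the allocation is in the core

18


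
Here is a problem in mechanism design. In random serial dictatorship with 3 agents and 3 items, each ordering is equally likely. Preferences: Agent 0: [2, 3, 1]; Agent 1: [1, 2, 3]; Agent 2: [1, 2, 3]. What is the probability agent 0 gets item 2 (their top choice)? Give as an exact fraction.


Step 1: Agent 0 wants item 2
Step 2: There are 6 possible orderings of agents
Step 3: In 4 orderings, agent 0 gets item 2
Step 4: Probability = 4/6 = 2/3

2/3


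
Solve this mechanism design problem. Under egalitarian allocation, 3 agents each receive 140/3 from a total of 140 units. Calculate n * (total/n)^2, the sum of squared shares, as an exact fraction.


Step 1: Each agent's share = 140/3
Step 2: Square of each share = (140/3)^2 = 19600/9
Step 3: Sum of squares = 3 * 19600/9 = 19600/3

19600/3


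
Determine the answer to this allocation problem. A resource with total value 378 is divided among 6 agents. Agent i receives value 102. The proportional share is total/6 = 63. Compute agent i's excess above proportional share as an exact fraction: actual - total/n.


Step 1: Proportional share = 378/6 = 63
Step 2: Agent's actual allocation = 102
Step 3: Excess = 102 - 63 = 39

39


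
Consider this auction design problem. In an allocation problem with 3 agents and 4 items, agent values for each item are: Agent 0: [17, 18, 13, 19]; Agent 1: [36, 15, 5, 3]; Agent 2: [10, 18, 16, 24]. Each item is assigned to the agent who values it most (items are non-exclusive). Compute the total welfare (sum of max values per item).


Step 1: For each item, find the maximum value among all agents.
Step 2: Item 0 -> Agent 1 (value 36)
Step 3: Item 1 -> Agent 0 (value 18)
Step 4: Item 2 -> Agent 2 (value 16)
Step 5: Item 3 -> Agent 2 (value 24)
Step 6: Total welfare = 36 + 18 + 16 + 24 = 94

94


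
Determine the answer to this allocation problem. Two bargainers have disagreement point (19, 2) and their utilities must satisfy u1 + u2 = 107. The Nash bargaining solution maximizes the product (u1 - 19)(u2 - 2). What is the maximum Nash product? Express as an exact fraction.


Step 1: The Nash solution splits surplus symmetrically above the disagreement point
Step 2: u1 = (total + d1 - d2)/2 = (107 + 19 - 2)/2 = 62
Step 3: u2 = (total - d1 + d2)/2 = (107 - 19 + 2)/2 = 45
Step 4: Nash product = (62 - 19) * (45 - 2)
Step 5: = 43 * 43 = 1849

1849


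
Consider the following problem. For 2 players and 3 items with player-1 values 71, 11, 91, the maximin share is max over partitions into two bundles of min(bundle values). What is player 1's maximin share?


Step 1: Item values = 71, 11, 91
Step 2: Enumerate all 2-bundle partitions and take the smaller bundle:
  Partition 1: {71} vs {11,91} -> bundles 71, 102; min = 71
  Partition 2: {11} vs {71,91} -> bundles 11, 162; min = 11
  Partition 3: {91} vs {71,11} -> bundles 91, 82; min = 82
Step 3: MMS = max(71, 11, 82) = 82

82


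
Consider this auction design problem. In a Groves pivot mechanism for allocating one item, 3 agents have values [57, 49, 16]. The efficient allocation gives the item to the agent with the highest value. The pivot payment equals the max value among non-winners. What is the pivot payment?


Step 1: The efficient winner is agent 0 with value 57
Step 2: Other agents' values: [49, 16]
Step 3: Pivot payment = max(others) = 49
Step 4: The winner pays 49

49


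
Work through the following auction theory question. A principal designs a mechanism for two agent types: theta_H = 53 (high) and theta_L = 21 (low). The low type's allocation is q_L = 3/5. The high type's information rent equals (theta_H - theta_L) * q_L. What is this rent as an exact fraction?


Step 1: theta_H - theta_L = 53 - 21 = 32
Step 2: Information rent = (theta_H - theta_L) * q_L
Step 3: = 32 * 3/5
Step 4: = 96/5

96/5


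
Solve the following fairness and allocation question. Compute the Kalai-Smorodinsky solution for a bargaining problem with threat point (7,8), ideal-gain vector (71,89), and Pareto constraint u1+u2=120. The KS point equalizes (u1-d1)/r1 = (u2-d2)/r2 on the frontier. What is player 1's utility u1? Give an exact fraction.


Step 1: At the KS point, (u1-d1)/r1 = (u2-d2)/r2 = t and u1+u2 = 120
Step 2: u1 = d1 + r1*t and u2 = d2 + r2*t, so (d1 + r1*t) + (d2 + r2*t) = 120
Step 3: t = (120 - 7 - 8)/(71 + 89) = 105/160 = 21/32
Step 4: u1 = d1 + r1*t = 7 + 71 * 21/32 = 1715/32
Step 5: (Check: u2 = d2 + r2*t = 2125/32; u1+u2 = 1715/32 + 2125/32 = 120, on the frontier.)

1715/32


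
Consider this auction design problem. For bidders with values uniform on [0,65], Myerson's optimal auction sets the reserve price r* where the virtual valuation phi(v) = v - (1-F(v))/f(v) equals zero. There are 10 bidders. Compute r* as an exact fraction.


Step 1: For U[0,65], F(v) = v/65 and f(v) = 1/65
Step 2: phi(v) = v - (1 - v/65)/(1/65) = v - (65 - v) = 2v - 65
Step 3: Set phi(r*) = 0: 2r* - 65 = 0
Step 4: r* = 65/2 (the number of bidders n = 10 does not enter)

65/2
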